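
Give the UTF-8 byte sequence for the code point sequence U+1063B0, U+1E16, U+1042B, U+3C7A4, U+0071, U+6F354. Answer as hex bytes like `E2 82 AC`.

U+1063B0: 4-byte form → F4 86 8E B0.
U+1E16: 3-byte form → E1 B8 96.
U+1042B: 4-byte form → F0 90 90 AB.
U+3C7A4: 4-byte form → F0 BC 9E A4.
U+0071: 1-byte form → 71.
U+6F354: 4-byte form → F1 AF 8D 94.
Concatenated (20 bytes): F4 86 8E B0 E1 B8 96 F0 90 90 AB F0 BC 9E A4 71 F1 AF 8D 94.

F4 86 8E B0 E1 B8 96 F0 90 90 AB F0 BC 9E A4 71 F1 AF 8D 94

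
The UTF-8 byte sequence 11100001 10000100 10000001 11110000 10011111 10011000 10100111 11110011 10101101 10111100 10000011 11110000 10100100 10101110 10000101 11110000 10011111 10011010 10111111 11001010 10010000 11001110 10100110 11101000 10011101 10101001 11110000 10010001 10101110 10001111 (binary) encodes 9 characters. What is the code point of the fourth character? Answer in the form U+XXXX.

Offset 0: leading byte 0xE1 = 11100001 → 3-byte char #1 = E1 84 81.
Offset 3: leading byte 0xF0 = 11110000 → 4-byte char #2 = F0 9F 98 A7.
Offset 7: leading byte 0xF3 = 11110011 → 4-byte char #3 = F3 AD BC 83.
Offset 11: leading byte 0xF0 = 11110000 → 4-byte char #4 = F0 A4 AE 85.
Leading byte 0xF0 = 11110000 matches 11110xxx → 4-byte sequence.
Byte 1: 0xF0 = 11110000, payload 000 (3 bits).
Byte 2: 0xA4 = 10100100 (10xxxxxx ✓), payload 100100.
Byte 3: 0xAE = 10101110 (10xxxxxx ✓), payload 101110.
Byte 4: 0x85 = 10000101 (10xxxxxx ✓), payload 000101.
Concatenate: 000100100101110000101 = 0x24B85 (21 bits → U+24B85).

U+24B85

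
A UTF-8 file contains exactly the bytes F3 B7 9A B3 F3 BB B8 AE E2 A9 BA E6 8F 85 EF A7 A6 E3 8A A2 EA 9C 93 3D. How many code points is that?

8

Byte at offset 0: 0xF3 = 11110011 → 4-byte char (#1). Advance 4.
Byte at offset 4: 0xF3 = 11110011 → 4-byte char (#2). Advance 4.
Byte at offset 8: 0xE2 = 11100010 → 3-byte char (#3). Advance 3.
Byte at offset 11: 0xE6 = 11100110 → 3-byte char (#4). Advance 3.
Byte at offset 14: 0xEF = 11101111 → 3-byte char (#5). Advance 3.
Byte at offset 17: 0xE3 = 11100011 → 3-byte char (#6). Advance 3.
Byte at offset 20: 0xEA = 11101010 → 3-byte char (#7). Advance 3.
Byte at offset 23: 0x3D = 00111101 → 1-byte char (#8). Advance 1.
Reached end at offset 24 after 8 code points.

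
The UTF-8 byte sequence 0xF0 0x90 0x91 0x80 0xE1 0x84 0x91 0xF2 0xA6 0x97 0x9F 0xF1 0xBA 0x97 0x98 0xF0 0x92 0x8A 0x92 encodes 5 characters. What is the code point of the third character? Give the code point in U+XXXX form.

U+A65DF

Offset 0: leading byte 0xF0 = 11110000 → 4-byte char #1 = F0 90 91 80.
Offset 4: leading byte 0xE1 = 11100001 → 3-byte char #2 = E1 84 91.
Offset 7: leading byte 0xF2 = 11110010 → 4-byte char #3 = F2 A6 97 9F.
Leading byte 0xF2 = 11110010 matches 11110xxx → 4-byte sequence.
Byte 1: 0xF2 = 11110010, payload 010 (3 bits).
Byte 2: 0xA6 = 10100110 (10xxxxxx ✓), payload 100110.
Byte 3: 0x97 = 10010111 (10xxxxxx ✓), payload 010111.
Byte 4: 0x9F = 10011111 (10xxxxxx ✓), payload 011111.
Concatenate: 010100110010111011111 = 0xA65DF (21 bits → U+A65DF).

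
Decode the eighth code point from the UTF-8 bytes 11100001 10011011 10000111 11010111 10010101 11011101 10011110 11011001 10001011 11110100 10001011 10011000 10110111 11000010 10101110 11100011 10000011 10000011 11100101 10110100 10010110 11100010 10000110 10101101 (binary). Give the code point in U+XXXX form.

U+5D16

Offset 0: leading byte 0xE1 = 11100001 → 3-byte char #1 = E1 9B 87.
Offset 3: leading byte 0xD7 = 11010111 → 2-byte char #2 = D7 95.
Offset 5: leading byte 0xDD = 11011101 → 2-byte char #3 = DD 9E.
Offset 7: leading byte 0xD9 = 11011001 → 2-byte char #4 = D9 8B.
Offset 9: leading byte 0xF4 = 11110100 → 4-byte char #5 = F4 8B 98 B7.
Offset 13: leading byte 0xC2 = 11000010 → 2-byte char #6 = C2 AE.
Offset 15: leading byte 0xE3 = 11100011 → 3-byte char #7 = E3 83 83.
Offset 18: leading byte 0xE5 = 11100101 → 3-byte char #8 = E5 B4 96.
Leading byte 0xE5 = 11100101 matches 1110xxxx → 3-byte sequence.
Byte 1: 0xE5 = 11100101, payload 0101 (4 bits).
Byte 2: 0xB4 = 10110100 (10xxxxxx ✓), payload 110100.
Byte 3: 0x96 = 10010110 (10xxxxxx ✓), payload 010110.
Concatenate: 0101110100010110 = 0x5D16 (16 bits → U+5D16).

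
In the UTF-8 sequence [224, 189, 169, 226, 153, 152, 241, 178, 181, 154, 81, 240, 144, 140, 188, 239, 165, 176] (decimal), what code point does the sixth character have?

Offset 0: leading byte 0xE0 = 11100000 → 3-byte char #1 = E0 BD A9.
Offset 3: leading byte 0xE2 = 11100010 → 3-byte char #2 = E2 99 98.
Offset 6: leading byte 0xF1 = 11110001 → 4-byte char #3 = F1 B2 B5 9A.
Offset 10: leading byte 0x51 = 01010001 → 1-byte char #4 = 51.
Offset 11: leading byte 0xF0 = 11110000 → 4-byte char #5 = F0 90 8C BC.
Offset 15: leading byte 0xEF = 11101111 → 3-byte char #6 = EF A5 B0.
Leading byte 0xEF = 11101111 matches 1110xxxx → 3-byte sequence.
Byte 1: 0xEF = 11101111, payload 1111 (4 bits).
Byte 2: 0xA5 = 10100101 (10xxxxxx ✓), payload 100101.
Byte 3: 0xB0 = 10110000 (10xxxxxx ✓), payload 110000.
Concatenate: 1111100101110000 = 0xF970 (16 bits → U+F970).

U+F970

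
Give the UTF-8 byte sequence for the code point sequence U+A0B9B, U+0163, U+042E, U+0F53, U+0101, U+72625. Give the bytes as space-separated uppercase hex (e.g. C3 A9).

U+A0B9B: 4-byte form → F2 A0 AE 9B.
U+0163: 2-byte form → C5 A3.
U+042E: 2-byte form → D0 AE.
U+0F53: 3-byte form → E0 BD 93.
U+0101: 2-byte form → C4 81.
U+72625: 4-byte form → F1 B2 98 A5.
Concatenated (17 bytes): F2 A0 AE 9B C5 A3 D0 AE E0 BD 93 C4 81 F1 B2 98 A5.

F2 A0 AE 9B C5 A3 D0 AE E0 BD 93 C4 81 F1 B2 98 A5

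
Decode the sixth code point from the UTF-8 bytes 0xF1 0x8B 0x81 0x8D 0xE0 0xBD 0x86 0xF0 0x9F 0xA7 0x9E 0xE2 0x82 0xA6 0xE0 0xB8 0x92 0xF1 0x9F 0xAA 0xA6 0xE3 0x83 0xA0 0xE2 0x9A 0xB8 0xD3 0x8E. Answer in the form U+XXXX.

U+5FAA6

Offset 0: leading byte 0xF1 = 11110001 → 4-byte char #1 = F1 8B 81 8D.
Offset 4: leading byte 0xE0 = 11100000 → 3-byte char #2 = E0 BD 86.
Offset 7: leading byte 0xF0 = 11110000 → 4-byte char #3 = F0 9F A7 9E.
Offset 11: leading byte 0xE2 = 11100010 → 3-byte char #4 = E2 82 A6.
Offset 14: leading byte 0xE0 = 11100000 → 3-byte char #5 = E0 B8 92.
Offset 17: leading byte 0xF1 = 11110001 → 4-byte char #6 = F1 9F AA A6.
Leading byte 0xF1 = 11110001 matches 11110xxx → 4-byte sequence.
Byte 1: 0xF1 = 11110001, payload 001 (3 bits).
Byte 2: 0x9F = 10011111 (10xxxxxx ✓), payload 011111.
Byte 3: 0xAA = 10101010 (10xxxxxx ✓), payload 101010.
Byte 4: 0xA6 = 10100110 (10xxxxxx ✓), payload 100110.
Concatenate: 001011111101010100110 = 0x5FAA6 (21 bits → U+5FAA6).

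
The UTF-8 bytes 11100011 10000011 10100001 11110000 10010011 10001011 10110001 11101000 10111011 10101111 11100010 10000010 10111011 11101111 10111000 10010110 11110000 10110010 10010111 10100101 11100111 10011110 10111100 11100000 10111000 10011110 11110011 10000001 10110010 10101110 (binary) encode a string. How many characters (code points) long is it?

9

Byte at offset 0: 0xE3 = 11100011 → 3-byte char (#1). Advance 3.
Byte at offset 3: 0xF0 = 11110000 → 4-byte char (#2). Advance 4.
Byte at offset 7: 0xE8 = 11101000 → 3-byte char (#3). Advance 3.
Byte at offset 10: 0xE2 = 11100010 → 3-byte char (#4). Advance 3.
Byte at offset 13: 0xEF = 11101111 → 3-byte char (#5). Advance 3.
Byte at offset 16: 0xF0 = 11110000 → 4-byte char (#6). Advance 4.
Byte at offset 20: 0xE7 = 11100111 → 3-byte char (#7). Advance 3.
Byte at offset 23: 0xE0 = 11100000 → 3-byte char (#8). Advance 3.
Byte at offset 26: 0xF3 = 11110011 → 4-byte char (#9). Advance 4.
Reached end at offset 30 after 9 code points.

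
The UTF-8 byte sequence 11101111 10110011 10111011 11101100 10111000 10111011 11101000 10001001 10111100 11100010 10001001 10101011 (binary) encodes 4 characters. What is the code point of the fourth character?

Offset 0: leading byte 0xEF = 11101111 → 3-byte char #1 = EF B3 BB.
Offset 3: leading byte 0xEC = 11101100 → 3-byte char #2 = EC B8 BB.
Offset 6: leading byte 0xE8 = 11101000 → 3-byte char #3 = E8 89 BC.
Offset 9: leading byte 0xE2 = 11100010 → 3-byte char #4 = E2 89 AB.
Leading byte 0xE2 = 11100010 matches 1110xxxx → 3-byte sequence.
Byte 1: 0xE2 = 11100010, payload 0010 (4 bits).
Byte 2: 0x89 = 10001001 (10xxxxxx ✓), payload 001001.
Byte 3: 0xAB = 10101011 (10xxxxxx ✓), payload 101011.
Concatenate: 0010001001101011 = 0x226B (16 bits → U+226B).

U+226B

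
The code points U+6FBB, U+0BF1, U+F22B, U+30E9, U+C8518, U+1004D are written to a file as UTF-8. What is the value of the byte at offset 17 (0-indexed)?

U+6FBB → 3-byte form E6 BE BB at offsets 0–2.
U+0BF1 → 3-byte form E0 AF B1 at offsets 3–5.
U+F22B → 3-byte form EF 88 AB at offsets 6–8.
U+30E9 → 3-byte form E3 83 A9 at offsets 9–11.
U+C8518 → 4-byte form F3 88 94 98 at offsets 12–15.
U+1004D → 4-byte form F0 90 81 8D at offsets 16–19.
Offset 17 falls in char 6's range; it's byte 2 of F0 90 81 8D = 0x90.

0x90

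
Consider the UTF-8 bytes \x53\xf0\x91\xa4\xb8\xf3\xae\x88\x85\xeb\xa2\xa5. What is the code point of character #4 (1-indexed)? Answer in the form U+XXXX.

Offset 0: leading byte 0x53 = 01010011 → 1-byte char #1 = 53.
Offset 1: leading byte 0xF0 = 11110000 → 4-byte char #2 = F0 91 A4 B8.
Offset 5: leading byte 0xF3 = 11110011 → 4-byte char #3 = F3 AE 88 85.
Offset 9: leading byte 0xEB = 11101011 → 3-byte char #4 = EB A2 A5.
Leading byte 0xEB = 11101011 matches 1110xxxx → 3-byte sequence.
Byte 1: 0xEB = 11101011, payload 1011 (4 bits).
Byte 2: 0xA2 = 10100010 (10xxxxxx ✓), payload 100010.
Byte 3: 0xA5 = 10100101 (10xxxxxx ✓), payload 100101.
Concatenate: 1011100010100101 = 0xB8A5 (16 bits → U+B8A5).

U+B8A5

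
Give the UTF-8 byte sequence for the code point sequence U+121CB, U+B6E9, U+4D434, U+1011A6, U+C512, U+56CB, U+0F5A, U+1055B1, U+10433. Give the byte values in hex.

U+121CB: 4-byte form → F0 92 87 8B.
U+B6E9: 3-byte form → EB 9B A9.
U+4D434: 4-byte form → F1 8D 90 B4.
U+1011A6: 4-byte form → F4 81 86 A6.
U+C512: 3-byte form → EC 94 92.
U+56CB: 3-byte form → E5 9B 8B.
U+0F5A: 3-byte form → E0 BD 9A.
U+1055B1: 4-byte form → F4 85 96 B1.
U+10433: 4-byte form → F0 90 90 B3.
Concatenated (32 bytes): F0 92 87 8B EB 9B A9 F1 8D 90 B4 F4 81 86 A6 EC 94 92 E5 9B 8B E0 BD 9A F4 85 96 B1 F0 90 90 B3.

F0 92 87 8B EB 9B A9 F1 8D 90 B4 F4 81 86 A6 EC 94 92 E5 9B 8B E0 BD 9A F4 85 96 B1 F0 90 90 B3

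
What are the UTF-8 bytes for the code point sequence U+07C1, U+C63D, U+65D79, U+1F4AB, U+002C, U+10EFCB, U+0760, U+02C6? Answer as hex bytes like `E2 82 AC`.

U+07C1: 2-byte form → DF 81.
U+C63D: 3-byte form → EC 98 BD.
U+65D79: 4-byte form → F1 A5 B5 B9.
U+1F4AB: 4-byte form → F0 9F 92 AB.
U+002C: 1-byte form → 2C.
U+10EFCB: 4-byte form → F4 8E BF 8B.
U+0760: 2-byte form → DD A0.
U+02C6: 2-byte form → CB 86.
Concatenated (22 bytes): DF 81 EC 98 BD F1 A5 B5 B9 F0 9F 92 AB 2C F4 8E BF 8B DD A0 CB 86.

DF 81 EC 98 BD F1 A5 B5 B9 F0 9F 92 AB 2C F4 8E BF 8B DD A0 CB 86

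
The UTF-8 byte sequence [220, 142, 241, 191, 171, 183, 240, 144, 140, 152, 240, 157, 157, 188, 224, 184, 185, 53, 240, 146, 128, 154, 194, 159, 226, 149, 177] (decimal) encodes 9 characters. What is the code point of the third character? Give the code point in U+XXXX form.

U+10318

Offset 0: leading byte 0xDC = 11011100 → 2-byte char #1 = DC 8E.
Offset 2: leading byte 0xF1 = 11110001 → 4-byte char #2 = F1 BF AB B7.
Offset 6: leading byte 0xF0 = 11110000 → 4-byte char #3 = F0 90 8C 98.
Leading byte 0xF0 = 11110000 matches 11110xxx → 4-byte sequence.
Byte 1: 0xF0 = 11110000, payload 000 (3 bits).
Byte 2: 0x90 = 10010000 (10xxxxxx ✓), payload 010000.
Byte 3: 0x8C = 10001100 (10xxxxxx ✓), payload 001100.
Byte 4: 0x98 = 10011000 (10xxxxxx ✓), payload 011000.
Concatenate: 000010000001100011000 = 0x10318 (21 bits → U+10318).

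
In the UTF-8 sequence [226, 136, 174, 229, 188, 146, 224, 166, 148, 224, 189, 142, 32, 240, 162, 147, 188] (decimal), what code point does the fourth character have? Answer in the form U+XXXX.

U+0F4E

Offset 0: leading byte 0xE2 = 11100010 → 3-byte char #1 = E2 88 AE.
Offset 3: leading byte 0xE5 = 11100101 → 3-byte char #2 = E5 BC 92.
Offset 6: leading byte 0xE0 = 11100000 → 3-byte char #3 = E0 A6 94.
Offset 9: leading byte 0xE0 = 11100000 → 3-byte char #4 = E0 BD 8E.
Leading byte 0xE0 = 11100000 matches 1110xxxx → 3-byte sequence.
Byte 1: 0xE0 = 11100000, payload 0000 (4 bits).
Byte 2: 0xBD = 10111101 (10xxxxxx ✓), payload 111101.
Byte 3: 0x8E = 10001110 (10xxxxxx ✓), payload 001110.
Concatenate: 0000111101001110 = 0xF4E (16 bits → U+0F4E).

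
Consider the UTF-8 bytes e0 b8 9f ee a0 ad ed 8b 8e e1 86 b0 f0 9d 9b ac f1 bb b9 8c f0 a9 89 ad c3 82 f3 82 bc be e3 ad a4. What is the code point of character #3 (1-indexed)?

U+D2CE

Offset 0: leading byte 0xE0 = 11100000 → 3-byte char #1 = E0 B8 9F.
Offset 3: leading byte 0xEE = 11101110 → 3-byte char #2 = EE A0 AD.
Offset 6: leading byte 0xED = 11101101 → 3-byte char #3 = ED 8B 8E.
Leading byte 0xED = 11101101 matches 1110xxxx → 3-byte sequence.
Byte 1: 0xED = 11101101, payload 1101 (4 bits).
Byte 2: 0x8B = 10001011 (10xxxxxx ✓), payload 001011.
Byte 3: 0x8E = 10001110 (10xxxxxx ✓), payload 001110.
Concatenate: 1101001011001110 = 0xD2CE (16 bits → U+D2CE).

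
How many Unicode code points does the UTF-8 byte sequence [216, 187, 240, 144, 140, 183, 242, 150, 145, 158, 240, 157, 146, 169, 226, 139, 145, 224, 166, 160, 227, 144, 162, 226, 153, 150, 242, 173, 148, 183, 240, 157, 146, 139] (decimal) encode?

Byte at offset 0: 0xD8 = 11011000 → 2-byte char (#1). Advance 2.
Byte at offset 2: 0xF0 = 11110000 → 4-byte char (#2). Advance 4.
Byte at offset 6: 0xF2 = 11110010 → 4-byte char (#3). Advance 4.
Byte at offset 10: 0xF0 = 11110000 → 4-byte char (#4). Advance 4.
Byte at offset 14: 0xE2 = 11100010 → 3-byte char (#5). Advance 3.
Byte at offset 17: 0xE0 = 11100000 → 3-byte char (#6). Advance 3.
Byte at offset 20: 0xE3 = 11100011 → 3-byte char (#7). Advance 3.
Byte at offset 23: 0xE2 = 11100010 → 3-byte char (#8). Advance 3.
Byte at offset 26: 0xF2 = 11110010 → 4-byte char (#9). Advance 4.
Byte at offset 30: 0xF0 = 11110000 → 4-byte char (#10). Advance 4.
Reached end at offset 34 after 10 code points.

10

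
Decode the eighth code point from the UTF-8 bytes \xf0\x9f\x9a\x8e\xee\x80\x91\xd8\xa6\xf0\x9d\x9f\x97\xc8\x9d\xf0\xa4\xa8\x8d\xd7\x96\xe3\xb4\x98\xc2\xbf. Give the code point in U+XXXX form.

Offset 0: leading byte 0xF0 = 11110000 → 4-byte char #1 = F0 9F 9A 8E.
Offset 4: leading byte 0xEE = 11101110 → 3-byte char #2 = EE 80 91.
Offset 7: leading byte 0xD8 = 11011000 → 2-byte char #3 = D8 A6.
Offset 9: leading byte 0xF0 = 11110000 → 4-byte char #4 = F0 9D 9F 97.
Offset 13: leading byte 0xC8 = 11001000 → 2-byte char #5 = C8 9D.
Offset 15: leading byte 0xF0 = 11110000 → 4-byte char #6 = F0 A4 A8 8D.
Offset 19: leading byte 0xD7 = 11010111 → 2-byte char #7 = D7 96.
Offset 21: leading byte 0xE3 = 11100011 → 3-byte char #8 = E3 B4 98.
Leading byte 0xE3 = 11100011 matches 1110xxxx → 3-byte sequence.
Byte 1: 0xE3 = 11100011, payload 0011 (4 bits).
Byte 2: 0xB4 = 10110100 (10xxxxxx ✓), payload 110100.
Byte 3: 0x98 = 10011000 (10xxxxxx ✓), payload 011000.
Concatenate: 0011110100011000 = 0x3D18 (16 bits → U+3D18).

U+3D18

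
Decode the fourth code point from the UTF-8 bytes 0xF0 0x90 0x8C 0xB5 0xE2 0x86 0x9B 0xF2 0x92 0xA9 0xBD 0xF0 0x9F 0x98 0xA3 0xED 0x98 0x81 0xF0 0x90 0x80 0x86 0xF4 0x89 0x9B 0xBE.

U+1F623

Offset 0: leading byte 0xF0 = 11110000 → 4-byte char #1 = F0 90 8C B5.
Offset 4: leading byte 0xE2 = 11100010 → 3-byte char #2 = E2 86 9B.
Offset 7: leading byte 0xF2 = 11110010 → 4-byte char #3 = F2 92 A9 BD.
Offset 11: leading byte 0xF0 = 11110000 → 4-byte char #4 = F0 9F 98 A3.
Leading byte 0xF0 = 11110000 matches 11110xxx → 4-byte sequence.
Byte 1: 0xF0 = 11110000, payload 000 (3 bits).
Byte 2: 0x9F = 10011111 (10xxxxxx ✓), payload 011111.
Byte 3: 0x98 = 10011000 (10xxxxxx ✓), payload 011000.
Byte 4: 0xA3 = 10100011 (10xxxxxx ✓), payload 100011.
Concatenate: 000011111011000100011 = 0x1F623 (21 bits → U+1F623).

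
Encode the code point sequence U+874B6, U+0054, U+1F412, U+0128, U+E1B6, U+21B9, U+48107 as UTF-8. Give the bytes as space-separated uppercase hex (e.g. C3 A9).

U+874B6: 4-byte form → F2 87 92 B6.
U+0054: 1-byte form → 54.
U+1F412: 4-byte form → F0 9F 90 92.
U+0128: 2-byte form → C4 A8.
U+E1B6: 3-byte form → EE 86 B6.
U+21B9: 3-byte form → E2 86 B9.
U+48107: 4-byte form → F1 88 84 87.
Concatenated (21 bytes): F2 87 92 B6 54 F0 9F 90 92 C4 A8 EE 86 B6 E2 86 B9 F1 88 84 87.

F2 87 92 B6 54 F0 9F 90 92 C4 A8 EE 86 B6 E2 86 B9 F1 88 84 87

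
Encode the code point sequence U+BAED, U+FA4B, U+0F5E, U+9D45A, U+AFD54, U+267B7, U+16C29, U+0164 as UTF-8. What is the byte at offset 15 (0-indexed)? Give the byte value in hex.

0xB5

U+BAED → 3-byte form EB AB AD at offsets 0–2.
U+FA4B → 3-byte form EF A9 8B at offsets 3–5.
U+0F5E → 3-byte form E0 BD 9E at offsets 6–8.
U+9D45A → 4-byte form F2 9D 91 9A at offsets 9–12.
U+AFD54 → 4-byte form F2 AF B5 94 at offsets 13–16.
Offset 15 falls in char 5's range; it's byte 3 of F2 AF B5 94 = 0xB5.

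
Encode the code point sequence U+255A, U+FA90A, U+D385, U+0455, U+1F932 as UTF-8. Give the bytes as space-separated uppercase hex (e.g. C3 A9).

U+255A: 3-byte form → E2 95 9A.
U+FA90A: 4-byte form → F3 BA A4 8A.
U+D385: 3-byte form → ED 8E 85.
U+0455: 2-byte form → D1 95.
U+1F932: 4-byte form → F0 9F A4 B2.
Concatenated (16 bytes): E2 95 9A F3 BA A4 8A ED 8E 85 D1 95 F0 9F A4 B2.

E2 95 9A F3 BA A4 8A ED 8E 85 D1 95 F0 9F A4 B2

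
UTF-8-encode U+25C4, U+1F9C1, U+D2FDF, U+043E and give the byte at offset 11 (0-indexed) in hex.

0xD0

U+25C4 → 3-byte form E2 97 84 at offsets 0–2.
U+1F9C1 → 4-byte form F0 9F A7 81 at offsets 3–6.
U+D2FDF → 4-byte form F3 92 BF 9F at offsets 7–10.
U+043E → 2-byte form D0 BE at offsets 11–12.
Offset 11 falls in char 4's range; it's byte 1 of D0 BE = 0xD0.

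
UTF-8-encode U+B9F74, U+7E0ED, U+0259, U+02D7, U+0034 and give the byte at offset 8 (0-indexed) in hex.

0xC9

U+B9F74 → 4-byte form F2 B9 BD B4 at offsets 0–3.
U+7E0ED → 4-byte form F1 BE 83 AD at offsets 4–7.
U+0259 → 2-byte form C9 99 at offsets 8–9.
Offset 8 falls in char 3's range; it's byte 1 of C9 99 = 0xC9.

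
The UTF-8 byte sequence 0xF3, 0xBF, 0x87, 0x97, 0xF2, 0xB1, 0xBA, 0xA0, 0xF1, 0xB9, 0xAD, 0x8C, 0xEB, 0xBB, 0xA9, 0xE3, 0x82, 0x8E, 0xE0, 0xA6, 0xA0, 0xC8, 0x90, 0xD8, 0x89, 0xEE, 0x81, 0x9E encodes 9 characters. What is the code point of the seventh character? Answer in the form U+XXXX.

U+0210

Offset 0: leading byte 0xF3 = 11110011 → 4-byte char #1 = F3 BF 87 97.
Offset 4: leading byte 0xF2 = 11110010 → 4-byte char #2 = F2 B1 BA A0.
Offset 8: leading byte 0xF1 = 11110001 → 4-byte char #3 = F1 B9 AD 8C.
Offset 12: leading byte 0xEB = 11101011 → 3-byte char #4 = EB BB A9.
Offset 15: leading byte 0xE3 = 11100011 → 3-byte char #5 = E3 82 8E.
Offset 18: leading byte 0xE0 = 11100000 → 3-byte char #6 = E0 A6 A0.
Offset 21: leading byte 0xC8 = 11001000 → 2-byte char #7 = C8 90.
Leading byte 0xC8 = 11001000 matches 110xxxxx → 2-byte sequence.
Byte 1: 0xC8 = 11001000, payload 01000 (5 bits).
Byte 2: 0x90 = 10010000 (10xxxxxx ✓), payload 010000.
Concatenate: 01000010000 = 0x210 (11 bits → U+0210).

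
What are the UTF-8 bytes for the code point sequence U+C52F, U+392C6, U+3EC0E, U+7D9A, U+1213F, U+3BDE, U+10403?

EC 94 AF F0 B9 8B 86 F0 BE B0 8E E7 B6 9A F0 92 84 BF E3 AF 9E F0 90 90 83

U+C52F: 3-byte form → EC 94 AF.
U+392C6: 4-byte form → F0 B9 8B 86.
U+3EC0E: 4-byte form → F0 BE B0 8E.
U+7D9A: 3-byte form → E7 B6 9A.
U+1213F: 4-byte form → F0 92 84 BF.
U+3BDE: 3-byte form → E3 AF 9E.
U+10403: 4-byte form → F0 90 90 83.
Concatenated (25 bytes): EC 94 AF F0 B9 8B 86 F0 BE B0 8E E7 B6 9A F0 92 84 BF E3 AF 9E F0 90 90 83.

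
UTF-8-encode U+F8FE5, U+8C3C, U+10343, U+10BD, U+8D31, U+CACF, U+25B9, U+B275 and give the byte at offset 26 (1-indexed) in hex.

1-indexed offset 26 is 0-indexed offset 25.
U+F8FE5 → 4-byte form F3 B8 BF A5 at offsets 0–3.
U+8C3C → 3-byte form E8 B0 BC at offsets 4–6.
U+10343 → 4-byte form F0 90 8D 83 at offsets 7–10.
U+10BD → 3-byte form E1 82 BD at offsets 11–13.
U+8D31 → 3-byte form E8 B4 B1 at offsets 14–16.
U+CACF → 3-byte form EC AB 8F at offsets 17–19.
U+25B9 → 3-byte form E2 96 B9 at offsets 20–22.
U+B275 → 3-byte form EB 89 B5 at offsets 23–25.
Offset 25 falls in char 8's range; it's byte 3 of EB 89 B5 = 0xB5.

0xB5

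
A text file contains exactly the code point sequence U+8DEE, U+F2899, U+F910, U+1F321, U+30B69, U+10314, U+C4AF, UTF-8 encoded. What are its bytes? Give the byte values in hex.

E8 B7 AE F3 B2 A2 99 EF A4 90 F0 9F 8C A1 F0 B0 AD A9 F0 90 8C 94 EC 92 AF

U+8DEE: 3-byte form → E8 B7 AE.
U+F2899: 4-byte form → F3 B2 A2 99.
U+F910: 3-byte form → EF A4 90.
U+1F321: 4-byte form → F0 9F 8C A1.
U+30B69: 4-byte form → F0 B0 AD A9.
U+10314: 4-byte form → F0 90 8C 94.
U+C4AF: 3-byte form → EC 92 AF.
Concatenated (25 bytes): E8 B7 AE F3 B2 A2 99 EF A4 90 F0 9F 8C A1 F0 B0 AD A9 F0 90 8C 94 EC 92 AF.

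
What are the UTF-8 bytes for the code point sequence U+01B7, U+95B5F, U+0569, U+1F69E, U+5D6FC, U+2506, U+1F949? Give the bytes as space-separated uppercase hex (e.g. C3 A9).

U+01B7: 2-byte form → C6 B7.
U+95B5F: 4-byte form → F2 95 AD 9F.
U+0569: 2-byte form → D5 A9.
U+1F69E: 4-byte form → F0 9F 9A 9E.
U+5D6FC: 4-byte form → F1 9D 9B BC.
U+2506: 3-byte form → E2 94 86.
U+1F949: 4-byte form → F0 9F A5 89.
Concatenated (23 bytes): C6 B7 F2 95 AD 9F D5 A9 F0 9F 9A 9E F1 9D 9B BC E2 94 86 F0 9F A5 89.

C6 B7 F2 95 AD 9F D5 A9 F0 9F 9A 9E F1 9D 9B BC E2 94 86 F0 9F A5 89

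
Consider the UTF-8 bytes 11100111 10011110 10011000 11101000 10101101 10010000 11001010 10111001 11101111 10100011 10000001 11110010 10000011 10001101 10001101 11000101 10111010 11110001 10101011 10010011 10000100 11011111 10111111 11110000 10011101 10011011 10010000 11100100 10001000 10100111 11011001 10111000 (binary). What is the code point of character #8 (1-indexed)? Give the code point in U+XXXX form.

U+07FF

Offset 0: leading byte 0xE7 = 11100111 → 3-byte char #1 = E7 9E 98.
Offset 3: leading byte 0xE8 = 11101000 → 3-byte char #2 = E8 AD 90.
Offset 6: leading byte 0xCA = 11001010 → 2-byte char #3 = CA B9.
Offset 8: leading byte 0xEF = 11101111 → 3-byte char #4 = EF A3 81.
Offset 11: leading byte 0xF2 = 11110010 → 4-byte char #5 = F2 83 8D 8D.
Offset 15: leading byte 0xC5 = 11000101 → 2-byte char #6 = C5 BA.
Offset 17: leading byte 0xF1 = 11110001 → 4-byte char #7 = F1 AB 93 84.
Offset 21: leading byte 0xDF = 11011111 → 2-byte char #8 = DF BF.
Leading byte 0xDF = 11011111 matches 110xxxxx → 2-byte sequence.
Byte 1: 0xDF = 11011111, payload 11111 (5 bits).
Byte 2: 0xBF = 10111111 (10xxxxxx ✓), payload 111111.
Concatenate: 11111111111 = 0x7FF (11 bits → U+07FF).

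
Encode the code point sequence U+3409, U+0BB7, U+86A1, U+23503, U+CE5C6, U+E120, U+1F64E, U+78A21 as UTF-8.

E3 90 89 E0 AE B7 E8 9A A1 F0 A3 94 83 F3 8E 97 86 EE 84 A0 F0 9F 99 8E F1 B8 A8 A1

U+3409: 3-byte form → E3 90 89.
U+0BB7: 3-byte form → E0 AE B7.
U+86A1: 3-byte form → E8 9A A1.
U+23503: 4-byte form → F0 A3 94 83.
U+CE5C6: 4-byte form → F3 8E 97 86.
U+E120: 3-byte form → EE 84 A0.
U+1F64E: 4-byte form → F0 9F 99 8E.
U+78A21: 4-byte form → F1 B8 A8 A1.
Concatenated (28 bytes): E3 90 89 E0 AE B7 E8 9A A1 F0 A3 94 83 F3 8E 97 86 EE 84 A0 F0 9F 99 8E F1 B8 A8 A1.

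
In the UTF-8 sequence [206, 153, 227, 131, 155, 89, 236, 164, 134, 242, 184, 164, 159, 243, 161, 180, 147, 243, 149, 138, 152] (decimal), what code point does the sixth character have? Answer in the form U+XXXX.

Offset 0: leading byte 0xCE = 11001110 → 2-byte char #1 = CE 99.
Offset 2: leading byte 0xE3 = 11100011 → 3-byte char #2 = E3 83 9B.
Offset 5: leading byte 0x59 = 01011001 → 1-byte char #3 = 59.
Offset 6: leading byte 0xEC = 11101100 → 3-byte char #4 = EC A4 86.
Offset 9: leading byte 0xF2 = 11110010 → 4-byte char #5 = F2 B8 A4 9F.
Offset 13: leading byte 0xF3 = 11110011 → 4-byte char #6 = F3 A1 B4 93.
Leading byte 0xF3 = 11110011 matches 11110xxx → 4-byte sequence.
Byte 1: 0xF3 = 11110011, payload 011 (3 bits).
Byte 2: 0xA1 = 10100001 (10xxxxxx ✓), payload 100001.
Byte 3: 0xB4 = 10110100 (10xxxxxx ✓), payload 110100.
Byte 4: 0x93 = 10010011 (10xxxxxx ✓), payload 010011.
Concatenate: 011100001110100010011 = 0xE1D13 (21 bits → U+E1D13).

U+E1D13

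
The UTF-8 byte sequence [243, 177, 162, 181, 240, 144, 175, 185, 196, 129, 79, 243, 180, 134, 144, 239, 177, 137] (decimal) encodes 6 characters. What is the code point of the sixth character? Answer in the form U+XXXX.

Offset 0: leading byte 0xF3 = 11110011 → 4-byte char #1 = F3 B1 A2 B5.
Offset 4: leading byte 0xF0 = 11110000 → 4-byte char #2 = F0 90 AF B9.
Offset 8: leading byte 0xC4 = 11000100 → 2-byte char #3 = C4 81.
Offset 10: leading byte 0x4F = 01001111 → 1-byte char #4 = 4F.
Offset 11: leading byte 0xF3 = 11110011 → 4-byte char #5 = F3 B4 86 90.
Offset 15: leading byte 0xEF = 11101111 → 3-byte char #6 = EF B1 89.
Leading byte 0xEF = 11101111 matches 1110xxxx → 3-byte sequence.
Byte 1: 0xEF = 11101111, payload 1111 (4 bits).
Byte 2: 0xB1 = 10110001 (10xxxxxx ✓), payload 110001.
Byte 3: 0x89 = 10001001 (10xxxxxx ✓), payload 001001.
Concatenate: 1111110001001001 = 0xFC49 (16 bits → U+FC49).

U+FC49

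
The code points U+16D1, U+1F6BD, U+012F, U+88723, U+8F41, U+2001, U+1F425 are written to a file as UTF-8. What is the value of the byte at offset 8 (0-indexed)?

0xAF

U+16D1 → 3-byte form E1 9B 91 at offsets 0–2.
U+1F6BD → 4-byte form F0 9F 9A BD at offsets 3–6.
U+012F → 2-byte form C4 AF at offsets 7–8.
Offset 8 falls in char 3's range; it's byte 2 of C4 AF = 0xAF.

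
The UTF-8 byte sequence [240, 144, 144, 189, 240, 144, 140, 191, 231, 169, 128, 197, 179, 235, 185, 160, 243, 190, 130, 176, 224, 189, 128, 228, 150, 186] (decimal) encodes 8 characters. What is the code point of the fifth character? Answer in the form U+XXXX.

U+BE60

Offset 0: leading byte 0xF0 = 11110000 → 4-byte char #1 = F0 90 90 BD.
Offset 4: leading byte 0xF0 = 11110000 → 4-byte char #2 = F0 90 8C BF.
Offset 8: leading byte 0xE7 = 11100111 → 3-byte char #3 = E7 A9 80.
Offset 11: leading byte 0xC5 = 11000101 → 2-byte char #4 = C5 B3.
Offset 13: leading byte 0xEB = 11101011 → 3-byte char #5 = EB B9 A0.
Leading byte 0xEB = 11101011 matches 1110xxxx → 3-byte sequence.
Byte 1: 0xEB = 11101011, payload 1011 (4 bits).
Byte 2: 0xB9 = 10111001 (10xxxxxx ✓), payload 111001.
Byte 3: 0xA0 = 10100000 (10xxxxxx ✓), payload 100000.
Concatenate: 1011111001100000 = 0xBE60 (16 bits → U+BE60).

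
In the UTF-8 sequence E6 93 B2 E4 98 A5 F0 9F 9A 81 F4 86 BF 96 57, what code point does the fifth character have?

Offset 0: leading byte 0xE6 = 11100110 → 3-byte char #1 = E6 93 B2.
Offset 3: leading byte 0xE4 = 11100100 → 3-byte char #2 = E4 98 A5.
Offset 6: leading byte 0xF0 = 11110000 → 4-byte char #3 = F0 9F 9A 81.
Offset 10: leading byte 0xF4 = 11110100 → 4-byte char #4 = F4 86 BF 96.
Offset 14: leading byte 0x57 = 01010111 → 1-byte char #5 = 57.
Leading byte 0x57 = 01010111 matches 0xxxxxxx → 1-byte sequence.
Byte 1: 0x57 = 01010111, payload 1010111 (7 bits).
Concatenate: 1010111 = 0x57 (7 bits → U+0057).

U+0057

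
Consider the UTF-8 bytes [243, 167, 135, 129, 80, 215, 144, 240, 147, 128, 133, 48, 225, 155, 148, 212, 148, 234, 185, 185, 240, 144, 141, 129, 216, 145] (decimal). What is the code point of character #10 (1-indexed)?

U+0611

Offset 0: leading byte 0xF3 = 11110011 → 4-byte char #1 = F3 A7 87 81.
Offset 4: leading byte 0x50 = 01010000 → 1-byte char #2 = 50.
Offset 5: leading byte 0xD7 = 11010111 → 2-byte char #3 = D7 90.
Offset 7: leading byte 0xF0 = 11110000 → 4-byte char #4 = F0 93 80 85.
Offset 11: leading byte 0x30 = 00110000 → 1-byte char #5 = 30.
Offset 12: leading byte 0xE1 = 11100001 → 3-byte char #6 = E1 9B 94.
Offset 15: leading byte 0xD4 = 11010100 → 2-byte char #7 = D4 94.
Offset 17: leading byte 0xEA = 11101010 → 3-byte char #8 = EA B9 B9.
Offset 20: leading byte 0xF0 = 11110000 → 4-byte char #9 = F0 90 8D 81.
Offset 24: leading byte 0xD8 = 11011000 → 2-byte char #10 = D8 91.
Leading byte 0xD8 = 11011000 matches 110xxxxx → 2-byte sequence.
Byte 1: 0xD8 = 11011000, payload 11000 (5 bits).
Byte 2: 0x91 = 10010001 (10xxxxxx ✓), payload 010001.
Concatenate: 11000010001 = 0x611 (11 bits → U+0611).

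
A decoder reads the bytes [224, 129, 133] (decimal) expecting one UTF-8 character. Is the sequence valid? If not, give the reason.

Leading byte 0xE0 = 11100000 → 3-byte form.
Continuation bytes all match 10xxxxxx. Payload decodes to 0x45.
But 0x45 < 0x800, the minimum for a 3-byte sequence — this is an overlong encoding.

invalid (overlong encoding)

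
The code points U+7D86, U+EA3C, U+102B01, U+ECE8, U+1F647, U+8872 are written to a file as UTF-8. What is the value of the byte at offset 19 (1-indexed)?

1-indexed offset 19 is 0-indexed offset 18.
U+7D86 → 3-byte form E7 B6 86 at offsets 0–2.
U+EA3C → 3-byte form EE A8 BC at offsets 3–5.
U+102B01 → 4-byte form F4 82 AC 81 at offsets 6–9.
U+ECE8 → 3-byte form EE B3 A8 at offsets 10–12.
U+1F647 → 4-byte form F0 9F 99 87 at offsets 13–16.
U+8872 → 3-byte form E8 A1 B2 at offsets 17–19.
Offset 18 falls in char 6's range; it's byte 2 of E8 A1 B2 = 0xA1.

0xA1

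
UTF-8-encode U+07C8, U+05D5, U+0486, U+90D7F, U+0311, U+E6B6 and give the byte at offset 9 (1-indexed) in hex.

0xB5

1-indexed offset 9 is 0-indexed offset 8.
U+07C8 → 2-byte form DF 88 at offsets 0–1.
U+05D5 → 2-byte form D7 95 at offsets 2–3.
U+0486 → 2-byte form D2 86 at offsets 4–5.
U+90D7F → 4-byte form F2 90 B5 BF at offsets 6–9.
Offset 8 falls in char 4's range; it's byte 3 of F2 90 B5 BF = 0xB5.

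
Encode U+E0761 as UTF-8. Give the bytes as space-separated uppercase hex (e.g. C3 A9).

U+E0761 = 0xE0761 = 919393 decimal. In range U+10000–U+10FFFF → 4-byte form: 11110xxx 10xxxxxx 10xxxxxx 10xxxxxx.
Binary (21 bits): 011100000011101100001.
Split 3+6+6+6: 011 | 100000 | 011101 | 100001.
Byte 1: 11110011 = 0xF3.
Byte 2: 10100000 = 0xA0.
Byte 3: 10011101 = 0x9D.
Byte 4: 10100001 = 0xA1.

F3 A0 9D A1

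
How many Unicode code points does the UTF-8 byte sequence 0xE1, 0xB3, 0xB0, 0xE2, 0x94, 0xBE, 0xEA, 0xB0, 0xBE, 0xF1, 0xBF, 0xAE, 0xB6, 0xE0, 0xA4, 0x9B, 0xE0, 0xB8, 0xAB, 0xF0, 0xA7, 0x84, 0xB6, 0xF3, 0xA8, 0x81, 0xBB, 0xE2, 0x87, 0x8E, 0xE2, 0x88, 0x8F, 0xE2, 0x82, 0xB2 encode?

Byte at offset 0: 0xE1 = 11100001 → 3-byte char (#1). Advance 3.
Byte at offset 3: 0xE2 = 11100010 → 3-byte char (#2). Advance 3.
Byte at offset 6: 0xEA = 11101010 → 3-byte char (#3). Advance 3.
Byte at offset 9: 0xF1 = 11110001 → 4-byte char (#4). Advance 4.
Byte at offset 13: 0xE0 = 11100000 → 3-byte char (#5). Advance 3.
Byte at offset 16: 0xE0 = 11100000 → 3-byte char (#6). Advance 3.
Byte at offset 19: 0xF0 = 11110000 → 4-byte char (#7). Advance 4.
Byte at offset 23: 0xF3 = 11110011 → 4-byte char (#8). Advance 4.
Byte at offset 27: 0xE2 = 11100010 → 3-byte char (#9). Advance 3.
Byte at offset 30: 0xE2 = 11100010 → 3-byte char (#10). Advance 3.
Byte at offset 33: 0xE2 = 11100010 → 3-byte char (#11). Advance 3.
Reached end at offset 36 after 11 code points.

11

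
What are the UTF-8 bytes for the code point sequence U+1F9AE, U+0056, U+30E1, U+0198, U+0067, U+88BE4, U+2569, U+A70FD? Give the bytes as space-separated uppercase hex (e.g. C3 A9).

F0 9F A6 AE 56 E3 83 A1 C6 98 67 F2 88 AF A4 E2 95 A9 F2 A7 83 BD

U+1F9AE: 4-byte form → F0 9F A6 AE.
U+0056: 1-byte form → 56.
U+30E1: 3-byte form → E3 83 A1.
U+0198: 2-byte form → C6 98.
U+0067: 1-byte form → 67.
U+88BE4: 4-byte form → F2 88 AF A4.
U+2569: 3-byte form → E2 95 A9.
U+A70FD: 4-byte form → F2 A7 83 BD.
Concatenated (22 bytes): F0 9F A6 AE 56 E3 83 A1 C6 98 67 F2 88 AF A4 E2 95 A9 F2 A7 83 BD.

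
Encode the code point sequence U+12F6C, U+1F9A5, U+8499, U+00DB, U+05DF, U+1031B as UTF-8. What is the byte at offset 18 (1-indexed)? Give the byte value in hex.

1-indexed offset 18 is 0-indexed offset 17.
U+12F6C → 4-byte form F0 92 BD AC at offsets 0–3.
U+1F9A5 → 4-byte form F0 9F A6 A5 at offsets 4–7.
U+8499 → 3-byte form E8 92 99 at offsets 8–10.
U+00DB → 2-byte form C3 9B at offsets 11–12.
U+05DF → 2-byte form D7 9F at offsets 13–14.
U+1031B → 4-byte form F0 90 8C 9B at offsets 15–18.
Offset 17 falls in char 6's range; it's byte 3 of F0 90 8C 9B = 0x8C.

0x8C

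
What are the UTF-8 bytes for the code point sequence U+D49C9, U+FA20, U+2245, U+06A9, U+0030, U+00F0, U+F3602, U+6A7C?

U+D49C9: 4-byte form → F3 94 A7 89.
U+FA20: 3-byte form → EF A8 A0.
U+2245: 3-byte form → E2 89 85.
U+06A9: 2-byte form → DA A9.
U+0030: 1-byte form → 30.
U+00F0: 2-byte form → C3 B0.
U+F3602: 4-byte form → F3 B3 98 82.
U+6A7C: 3-byte form → E6 A9 BC.
Concatenated (22 bytes): F3 94 A7 89 EF A8 A0 E2 89 85 DA A9 30 C3 B0 F3 B3 98 82 E6 A9 BC.

F3 94 A7 89 EF A8 A0 E2 89 85 DA A9 30 C3 B0 F3 B3 98 82 E6 A9 BC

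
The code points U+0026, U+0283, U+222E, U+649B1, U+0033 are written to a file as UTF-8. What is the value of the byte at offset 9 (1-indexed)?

0xA6

1-indexed offset 9 is 0-indexed offset 8.
U+0026 → 1-byte form 26 at offsets 0–0.
U+0283 → 2-byte form CA 83 at offsets 1–2.
U+222E → 3-byte form E2 88 AE at offsets 3–5.
U+649B1 → 4-byte form F1 A4 A6 B1 at offsets 6–9.
Offset 8 falls in char 4's range; it's byte 3 of F1 A4 A6 B1 = 0xA6.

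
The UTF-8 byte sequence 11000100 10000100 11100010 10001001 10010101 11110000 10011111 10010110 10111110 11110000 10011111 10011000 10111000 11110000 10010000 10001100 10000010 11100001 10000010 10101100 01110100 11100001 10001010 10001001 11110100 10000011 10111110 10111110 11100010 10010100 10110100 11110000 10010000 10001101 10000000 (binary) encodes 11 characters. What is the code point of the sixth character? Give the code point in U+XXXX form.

Offset 0: leading byte 0xC4 = 11000100 → 2-byte char #1 = C4 84.
Offset 2: leading byte 0xE2 = 11100010 → 3-byte char #2 = E2 89 95.
Offset 5: leading byte 0xF0 = 11110000 → 4-byte char #3 = F0 9F 96 BE.
Offset 9: leading byte 0xF0 = 11110000 → 4-byte char #4 = F0 9F 98 B8.
Offset 13: leading byte 0xF0 = 11110000 → 4-byte char #5 = F0 90 8C 82.
Offset 17: leading byte 0xE1 = 11100001 → 3-byte char #6 = E1 82 AC.
Leading byte 0xE1 = 11100001 matches 1110xxxx → 3-byte sequence.
Byte 1: 0xE1 = 11100001, payload 0001 (4 bits).
Byte 2: 0x82 = 10000010 (10xxxxxx ✓), payload 000010.
Byte 3: 0xAC = 10101100 (10xxxxxx ✓), payload 101100.
Concatenate: 0001000010101100 = 0x10AC (16 bits → U+10AC).

U+10AC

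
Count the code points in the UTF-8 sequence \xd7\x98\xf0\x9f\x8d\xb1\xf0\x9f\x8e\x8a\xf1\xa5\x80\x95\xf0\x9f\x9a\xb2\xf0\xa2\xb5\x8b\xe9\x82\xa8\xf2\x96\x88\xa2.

Byte at offset 0: 0xD7 = 11010111 → 2-byte char (#1). Advance 2.
Byte at offset 2: 0xF0 = 11110000 → 4-byte char (#2). Advance 4.
Byte at offset 6: 0xF0 = 11110000 → 4-byte char (#3). Advance 4.
Byte at offset 10: 0xF1 = 11110001 → 4-byte char (#4). Advance 4.
Byte at offset 14: 0xF0 = 11110000 → 4-byte char (#5). Advance 4.
Byte at offset 18: 0xF0 = 11110000 → 4-byte char (#6). Advance 4.
Byte at offset 22: 0xE9 = 11101001 → 3-byte char (#7). Advance 3.
Byte at offset 25: 0xF2 = 11110010 → 4-byte char (#8). Advance 4.
Reached end at offset 29 after 8 code points.

8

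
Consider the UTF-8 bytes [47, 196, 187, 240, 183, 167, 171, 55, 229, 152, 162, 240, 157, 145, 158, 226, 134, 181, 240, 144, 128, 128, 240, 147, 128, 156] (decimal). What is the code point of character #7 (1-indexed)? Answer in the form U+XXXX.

U+21B5

Offset 0: leading byte 0x2F = 00101111 → 1-byte char #1 = 2F.
Offset 1: leading byte 0xC4 = 11000100 → 2-byte char #2 = C4 BB.
Offset 3: leading byte 0xF0 = 11110000 → 4-byte char #3 = F0 B7 A7 AB.
Offset 7: leading byte 0x37 = 00110111 → 1-byte char #4 = 37.
Offset 8: leading byte 0xE5 = 11100101 → 3-byte char #5 = E5 98 A2.
Offset 11: leading byte 0xF0 = 11110000 → 4-byte char #6 = F0 9D 91 9E.
Offset 15: leading byte 0xE2 = 11100010 → 3-byte char #7 = E2 86 B5.
Leading byte 0xE2 = 11100010 matches 1110xxxx → 3-byte sequence.
Byte 1: 0xE2 = 11100010, payload 0010 (4 bits).
Byte 2: 0x86 = 10000110 (10xxxxxx ✓), payload 000110.
Byte 3: 0xB5 = 10110101 (10xxxxxx ✓), payload 110101.
Concatenate: 0010000110110101 = 0x21B5 (16 bits → U+21B5).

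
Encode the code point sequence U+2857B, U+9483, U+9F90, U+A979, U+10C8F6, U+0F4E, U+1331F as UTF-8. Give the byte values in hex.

U+2857B: 4-byte form → F0 A8 95 BB.
U+9483: 3-byte form → E9 92 83.
U+9F90: 3-byte form → E9 BE 90.
U+A979: 3-byte form → EA A5 B9.
U+10C8F6: 4-byte form → F4 8C A3 B6.
U+0F4E: 3-byte form → E0 BD 8E.
U+1331F: 4-byte form → F0 93 8C 9F.
Concatenated (24 bytes): F0 A8 95 BB E9 92 83 E9 BE 90 EA A5 B9 F4 8C A3 B6 E0 BD 8E F0 93 8C 9F.

F0 A8 95 BB E9 92 83 E9 BE 90 EA A5 B9 F4 8C A3 B6 E0 BD 8E F0 93 8C 9F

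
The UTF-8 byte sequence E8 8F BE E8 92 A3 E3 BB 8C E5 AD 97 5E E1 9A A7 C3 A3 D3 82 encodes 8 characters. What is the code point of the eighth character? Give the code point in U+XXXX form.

U+04C2

Offset 0: leading byte 0xE8 = 11101000 → 3-byte char #1 = E8 8F BE.
Offset 3: leading byte 0xE8 = 11101000 → 3-byte char #2 = E8 92 A3.
Offset 6: leading byte 0xE3 = 11100011 → 3-byte char #3 = E3 BB 8C.
Offset 9: leading byte 0xE5 = 11100101 → 3-byte char #4 = E5 AD 97.
Offset 12: leading byte 0x5E = 01011110 → 1-byte char #5 = 5E.
Offset 13: leading byte 0xE1 = 11100001 → 3-byte char #6 = E1 9A A7.
Offset 16: leading byte 0xC3 = 11000011 → 2-byte char #7 = C3 A3.
Offset 18: leading byte 0xD3 = 11010011 → 2-byte char #8 = D3 82.
Leading byte 0xD3 = 11010011 matches 110xxxxx → 2-byte sequence.
Byte 1: 0xD3 = 11010011, payload 10011 (5 bits).
Byte 2: 0x82 = 10000010 (10xxxxxx ✓), payload 000010.
Concatenate: 10011000010 = 0x4C2 (11 bits → U+04C2).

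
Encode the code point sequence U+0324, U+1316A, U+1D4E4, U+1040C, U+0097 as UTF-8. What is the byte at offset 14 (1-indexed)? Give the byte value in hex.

1-indexed offset 14 is 0-indexed offset 13.
U+0324 → 2-byte form CC A4 at offsets 0–1.
U+1316A → 4-byte form F0 93 85 AA at offsets 2–5.
U+1D4E4 → 4-byte form F0 9D 93 A4 at offsets 6–9.
U+1040C → 4-byte form F0 90 90 8C at offsets 10–13.
Offset 13 falls in char 4's range; it's byte 4 of F0 90 90 8C = 0x8C.

0x8C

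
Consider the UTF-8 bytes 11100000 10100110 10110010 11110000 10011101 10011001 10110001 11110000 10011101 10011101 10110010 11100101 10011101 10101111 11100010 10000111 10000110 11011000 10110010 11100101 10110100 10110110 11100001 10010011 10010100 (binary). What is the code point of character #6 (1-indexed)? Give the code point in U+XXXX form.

U+0632

Offset 0: leading byte 0xE0 = 11100000 → 3-byte char #1 = E0 A6 B2.
Offset 3: leading byte 0xF0 = 11110000 → 4-byte char #2 = F0 9D 99 B1.
Offset 7: leading byte 0xF0 = 11110000 → 4-byte char #3 = F0 9D 9D B2.
Offset 11: leading byte 0xE5 = 11100101 → 3-byte char #4 = E5 9D AF.
Offset 14: leading byte 0xE2 = 11100010 → 3-byte char #5 = E2 87 86.
Offset 17: leading byte 0xD8 = 11011000 → 2-byte char #6 = D8 B2.
Leading byte 0xD8 = 11011000 matches 110xxxxx → 2-byte sequence.
Byte 1: 0xD8 = 11011000, payload 11000 (5 bits).
Byte 2: 0xB2 = 10110010 (10xxxxxx ✓), payload 110010.
Concatenate: 11000110010 = 0x632 (11 bits → U+0632).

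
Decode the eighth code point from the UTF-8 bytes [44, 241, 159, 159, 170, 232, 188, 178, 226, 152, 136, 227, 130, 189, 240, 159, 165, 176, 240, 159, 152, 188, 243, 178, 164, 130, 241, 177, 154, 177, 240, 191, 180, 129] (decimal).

Offset 0: leading byte 0x2C = 00101100 → 1-byte char #1 = 2C.
Offset 1: leading byte 0xF1 = 11110001 → 4-byte char #2 = F1 9F 9F AA.
Offset 5: leading byte 0xE8 = 11101000 → 3-byte char #3 = E8 BC B2.
Offset 8: leading byte 0xE2 = 11100010 → 3-byte char #4 = E2 98 88.
Offset 11: leading byte 0xE3 = 11100011 → 3-byte char #5 = E3 82 BD.
Offset 14: leading byte 0xF0 = 11110000 → 4-byte char #6 = F0 9F A5 B0.
Offset 18: leading byte 0xF0 = 11110000 → 4-byte char #7 = F0 9F 98 BC.
Offset 22: leading byte 0xF3 = 11110011 → 4-byte char #8 = F3 B2 A4 82.
Leading byte 0xF3 = 11110011 matches 11110xxx → 4-byte sequence.
Byte 1: 0xF3 = 11110011, payload 011 (3 bits).
Byte 2: 0xB2 = 10110010 (10xxxxxx ✓), payload 110010.
Byte 3: 0xA4 = 10100100 (10xxxxxx ✓), payload 100100.
Byte 4: 0x82 = 10000010 (10xxxxxx ✓), payload 000010.
Concatenate: 011110010100100000010 = 0xF2902 (21 bits → U+F2902).

U+F2902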